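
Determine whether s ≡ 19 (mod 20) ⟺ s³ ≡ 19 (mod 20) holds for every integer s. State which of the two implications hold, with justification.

Equivalent; both directions hold.

(⇒) Suppose s ≡ 19 (mod 20). Write s = 20j + 19. Then (20j + 19)³ = 8000j³ + 22800j² + 21660j + 6859 = 20(400j³ + 1140j² + 1083j + 342) + 19, so s³ ≡ 19 (mod 20).

(⇐) Conversely, suppose s³ ≡ 19 (mod 20). The only residue r in {0, …, 19} with r³ ≡ 19 (mod 20) is r = 19, so s ≡ 19 (mod 20).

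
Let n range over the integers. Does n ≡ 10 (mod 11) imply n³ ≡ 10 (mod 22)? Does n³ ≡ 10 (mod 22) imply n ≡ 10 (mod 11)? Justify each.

(⇒) fails; (⇐) holds.

(⟹) This fails: take n = 21. Then 21 ≡ 10 (mod 11), but 21³ = 9261 ≡ 21 (mod 22), not 10.

(⟸) Conversely, the residues r modulo 22 with r³ ≡ 10 (mod 22) are exactly {10}, and each is ≡ 10 (mod 11).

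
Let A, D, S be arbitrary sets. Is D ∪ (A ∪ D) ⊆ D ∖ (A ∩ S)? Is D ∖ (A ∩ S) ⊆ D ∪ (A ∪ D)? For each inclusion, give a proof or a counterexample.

Only the reverse inclusion holds.

Forward inclusion. This inclusion fails. Take A = {1}, D = ∅, S = ∅; then 1 ∈ D ∪ (A ∪ D) but 1 ∉ D ∖ (A ∩ S).

Reverse inclusion. Let x ∈ D ∖ (A ∩ S). Then either x ∈ D and x ∉ A, S; or x ∈ A ∩ D and x ∉ S; or x ∈ D ∩ S and x ∉ A. In each case x ∈ D ∪ (A ∪ D), so D ∖ (A ∩ S) ⊆ D ∪ (A ∪ D).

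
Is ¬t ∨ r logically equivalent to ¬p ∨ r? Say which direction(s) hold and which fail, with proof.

Forward direction. This fails. Under p = T, t = F, r = F, the left side is true but the right side is false.

Converse. This fails. Under p = F, t = T, r = F, the left side is false but the right side is true.

Neither direction holds.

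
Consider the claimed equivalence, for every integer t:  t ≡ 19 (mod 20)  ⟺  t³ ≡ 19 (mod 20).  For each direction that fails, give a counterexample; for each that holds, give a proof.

Both implications hold.

(⇒) Suppose t ≡ 19 (mod 20). Write t = 20j + 19. Then (20j + 19)³ = 8000j³ + 22800j² + 21660j + 6859 = 20(400j³ + 1140j² + 1083j + 342) + 19, so t³ ≡ 19 (mod 20).

(⇐) Conversely, suppose t³ ≡ 19 (mod 20). The only residue r in {0, …, 19} with r³ ≡ 19 (mod 20) is r = 19, so t ≡ 19 (mod 20).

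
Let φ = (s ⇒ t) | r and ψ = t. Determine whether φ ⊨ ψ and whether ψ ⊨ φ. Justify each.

(⇐) Assume the antecedent. If r is true, (s ⇒ t) | r reduces to true regardless of the other variables. If r is false, the antecedent forces (r = F, t = T, s = F) or (r = F, t = T, s = T), and (s ⇒ t) | r holds there. Either way (s ⇒ t) | r holds.

(⇒) This fails. Under r = F, t = F, s = F, the left side is true but the right side is false.

Only the converse holds.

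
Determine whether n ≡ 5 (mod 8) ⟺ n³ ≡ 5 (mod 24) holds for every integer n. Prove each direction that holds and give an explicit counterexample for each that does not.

[⇐] The residues r modulo 24 with r³ ≡ 5 (mod 24) are exactly {5}, and each is ≡ 5 (mod 8).

[⇒] This fails: take n = 13. Then 13 ≡ 5 (mod 8), but 13³ = 2197 ≡ 13 (mod 24), not 5.

Only the converse holds.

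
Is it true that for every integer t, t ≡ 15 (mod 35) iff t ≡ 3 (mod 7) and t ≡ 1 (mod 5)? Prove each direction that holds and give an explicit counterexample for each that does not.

Both directions fail.

[⇒] This fails: t = 15 gives 15 ≡ 15 (mod 35) but 15 ≡ 1 (mod 7), so the conjunction on the right does not hold.

[⇐] This fails: t = 31 satisfies both congruences on the right (31 ≡ 3 mod 7 and 31 ≡ 1 mod 5) yet 31 ≡ 31 (mod 35), not 15.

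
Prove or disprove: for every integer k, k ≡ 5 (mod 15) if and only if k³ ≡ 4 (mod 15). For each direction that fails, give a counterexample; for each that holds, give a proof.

(⇒) fails and (⇐) fails.

[⇒] This fails: take k = 5. Then 5 ≡ 5 (mod 15), but 5³ = 125 ≡ 5 (mod 15), not 4.

[⇐] This fails: take k = 4. Then 4³ = 64 ≡ 4 (mod 15), yet 4 ≡ 4 (mod 15), not 5.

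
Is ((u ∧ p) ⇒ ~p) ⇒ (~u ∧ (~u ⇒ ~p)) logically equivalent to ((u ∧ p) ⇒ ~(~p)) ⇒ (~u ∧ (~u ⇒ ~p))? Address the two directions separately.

Only the converse holds.

Forward direction. This fails. Under p = T, u = T, the left side is true but the right side is false.

Converse. Assume the antecedent. If p is true, the antecedent cannot hold. If p is false, the antecedent forces (p = F, u = F), and the consequent holds there. Either way the consequent holds.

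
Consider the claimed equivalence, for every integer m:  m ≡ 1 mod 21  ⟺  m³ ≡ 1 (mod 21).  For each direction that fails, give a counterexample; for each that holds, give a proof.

Not equivalent: only (⇒) holds.

[⇒] Suppose m ≡ 1 mod 21. Write m = 21j + 1. Then (21j + 1)³ = 9261j³ + 1323j² + 63j + 1 = 21(441j³ + 63j² + 3j) + 1, so m³ ≡ 1 (mod 21).

[⇐] This fails: take m = 4. Then 4³ = 64 ≡ 1 (mod 21), yet 4 ≡ 4 (mod 21), not 1.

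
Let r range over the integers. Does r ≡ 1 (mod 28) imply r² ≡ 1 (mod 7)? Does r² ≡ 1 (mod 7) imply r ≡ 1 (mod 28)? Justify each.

(→) Suppose r ≡ 1 (mod 28). Then r² ≡ 1² = 1 (mod 28), and since 7 ∣ 28, also r² ≡ 1 (mod 7).

(←) This fails: take r = 6. Then 6² = 36 ≡ 1 (mod 7), yet 6 ≡ 6 (mod 28), not 1.

Only the forward implication holds.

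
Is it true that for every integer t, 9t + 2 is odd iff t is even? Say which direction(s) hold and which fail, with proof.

Neither direction holds.

[⇒] This fails: t = 7 gives 9t + 2 = 65, which is odd, but 7 is odd, not even.

[⇐] This also fails: t = 4 is even, but 9t + 2 = 38 is even, not odd.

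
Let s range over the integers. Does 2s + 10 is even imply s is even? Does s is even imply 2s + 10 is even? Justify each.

Not equivalent: only (⇐) holds.

(←) Suppose s is even. Since 2 is even, 2s is even for every s, so 2s + 10 has the same parity as 10, which is even. Hence 2s + 10 is even.

(→) This fails: take s = 1. Then 2s + 10 = 12, which is even, yet s = 1 is odd, not even.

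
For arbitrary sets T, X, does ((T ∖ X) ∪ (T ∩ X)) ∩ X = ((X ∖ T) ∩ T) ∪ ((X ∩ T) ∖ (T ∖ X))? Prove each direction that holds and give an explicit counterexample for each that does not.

The two sets are equal.

(⊆) Let x ∈ ((T ∖ X) ∪ (T ∩ X)) ∩ X. Then x ∈ T ∩ X, from which x ∈ ((X ∖ T) ∩ T) ∪ ((X ∩ T) ∖ (T ∖ X)).

(⊇) Let x ∈ ((X ∖ T) ∩ T) ∪ ((X ∩ T) ∖ (T ∖ X)). Then x ∈ T ∩ X, from which x ∈ ((T ∖ X) ∪ (T ∩ X)) ∩ X.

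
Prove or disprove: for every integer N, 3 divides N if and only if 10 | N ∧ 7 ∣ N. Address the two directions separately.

Both directions fail.

[⇒] This fails: take N = 3. Certainly 3 ∣ 3, but 10 ∤ 3.

[⇐] This fails: take N = 70. Both 10 ∣ 70 and 7 ∣ 70, yet 70 is not a multiple of 3 (since 70 = 23·3 + 1), so 3 ∤ 70.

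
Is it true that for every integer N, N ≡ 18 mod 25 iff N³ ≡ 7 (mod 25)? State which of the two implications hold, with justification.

Both implications hold.

[⇒] Suppose N ≡ 18 mod 25. Write N = 25j + 18. Then (25j + 18)³ = 15625j³ + 33750j² + 24300j + 5832 = 25(625j³ + 1350j² + 972j + 233) + 7, so N³ ≡ 7 (mod 25).

[⇐] Conversely, suppose N³ ≡ 7 (mod 25). The only residue r in {0, …, 24} with r³ ≡ 7 (mod 25) is r = 18, so N ≡ 18 (mod 25).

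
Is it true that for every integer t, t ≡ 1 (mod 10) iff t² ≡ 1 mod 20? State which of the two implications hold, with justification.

[⇐] This fails: take t = 9. Then 9² = 81 ≡ 1 (mod 20), yet 9 ≡ 9 (mod 10), not 1.

[⇒] Suppose t ≡ 1 (mod 10). Working modulo 20, t ∈ {1, 11}; for each such r, r² ≡ 1 (mod 20).

Only the forward implication holds.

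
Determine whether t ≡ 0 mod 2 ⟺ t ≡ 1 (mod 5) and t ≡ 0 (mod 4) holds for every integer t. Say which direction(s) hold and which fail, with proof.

Forward direction. This fails: t = 0 gives 0 ≡ 0 (mod 2) but 0 ≡ 0 (mod 5), so the conjunction on the right does not hold.

Converse. If t ≡ 1 (mod 5) and t ≡ 0 (mod 4), then by the Chinese remainder theorem t ≡ 16 (mod 20). Since 16 ≡ 0 (mod 2) and 2 ∣ 20, we get t ≡ 0 (mod 2).

Only the reverse direction holds.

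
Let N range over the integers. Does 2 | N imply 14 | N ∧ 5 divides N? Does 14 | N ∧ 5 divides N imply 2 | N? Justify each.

The forward direction fails; the converse holds.

(⟹) This fails: take N = 2. Certainly 2 ∣ 2, but 14 ∤ 2.

(⟸) Suppose 14 ∣ N and 5 ∣ N. Any common multiple of 14 and 5 is a multiple of their lcm; here gcd(14, 5) = 1, so lcm(14, 5) = 14·5 = 70, so 70 ∣ N. Since 2 ∣ 70, it follows that 2 ∣ N.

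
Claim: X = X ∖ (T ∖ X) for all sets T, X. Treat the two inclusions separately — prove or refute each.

Both inclusions hold.

(⊆) Let x ∈ X. Then either x ∈ X and x ∉ T; or x ∈ T ∩ X. In each case x ∈ X ∖ (T ∖ X), so X ⊆ X ∖ (T ∖ X).

(⊇) Let x ∈ X ∖ (T ∖ X). Then either x ∈ X and x ∉ T; or x ∈ T ∩ X. In each case x ∈ X, so X ∖ (T ∖ X) ⊆ X.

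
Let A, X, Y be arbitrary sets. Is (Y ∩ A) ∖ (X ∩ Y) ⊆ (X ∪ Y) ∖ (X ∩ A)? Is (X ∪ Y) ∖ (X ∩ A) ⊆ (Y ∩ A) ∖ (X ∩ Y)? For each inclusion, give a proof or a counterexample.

Forward inclusion. Let x ∈ (Y ∩ A) ∖ (X ∩ Y). Then x ∈ A ∩ Y and x ∉ X, from which x ∈ (X ∪ Y) ∖ (X ∩ A).

Reverse inclusion. This inclusion fails. Take A = ∅, X = {1}, Y = ∅; then 1 ∈ (X ∪ Y) ∖ (X ∩ A) but 1 ∉ (Y ∩ A) ∖ (X ∩ Y).

(⊆) holds; (⊇) fails.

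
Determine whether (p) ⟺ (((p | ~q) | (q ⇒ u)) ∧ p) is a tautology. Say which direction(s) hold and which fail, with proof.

Both directions hold.

(←) Assume the antecedent. If u is true, the antecedent forces (u = T, p = T, q = F) or (u = T, p = T, q = T), and p holds there. If u is false, the antecedent forces (u = F, p = T, q = F) or (u = F, p = T, q = T), and p holds there. Either way p holds.

(→) Assume the antecedent. If u is true, the antecedent forces (u = T, p = T, q = F) or (u = T, p = T, q = T), and ((p | ~q) | (q ⇒ u)) ∧ p holds there. If u is false, the antecedent forces (u = F, p = T, q = F) or (u = F, p = T, q = T), and ((p | ~q) | (q ⇒ u)) ∧ p holds there. Either way ((p | ~q) | (q ⇒ u)) ∧ p holds.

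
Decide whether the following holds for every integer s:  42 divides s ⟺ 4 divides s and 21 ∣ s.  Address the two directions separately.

(⟹) This fails: take s = 42. Certainly 42 ∣ 42, but 4 ∤ 42.

(⟸) Suppose 4 ∣ s and 21 ∣ s. Any common multiple of 4 and 21 is a multiple of their lcm; here gcd(4, 21) = 1, so lcm(4, 21) = 4·21 = 84, so 84 ∣ s. Since 42 ∣ 84, it follows that 42 ∣ s.

Only the reverse direction holds.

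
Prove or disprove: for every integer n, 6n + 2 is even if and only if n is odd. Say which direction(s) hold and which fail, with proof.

The forward direction fails; the converse holds.

(⟹) This fails: take n = 6. Then 6n + 2 = 38, which is even, yet n = 6 is even, not odd.

(⟸) Suppose n is odd. Since 6 is even, 6n is even for every n, so 6n + 2 has the same parity as 2, which is even. Hence 6n + 2 is even.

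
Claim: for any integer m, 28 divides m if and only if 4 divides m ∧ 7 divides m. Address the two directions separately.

Forward direction. If 28 ∣ m, write m = 28q. Since 28 = 7·4, m = 4·(7q), so 4 ∣ m; and since 28 = 4·7, m = 7·(4q), so 7 ∣ m.

Converse. Suppose 4 ∣ m and 7 ∣ m. Any common multiple of 4 and 7 is a multiple of their lcm; here gcd(4, 7) = 1, so lcm(4, 7) = 4·7 = 28, so 28 ∣ m.

Both implications hold.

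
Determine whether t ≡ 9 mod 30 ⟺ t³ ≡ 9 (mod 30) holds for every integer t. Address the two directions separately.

Both directions hold; the statement is true.

(⇒) Suppose t ≡ 9 mod 30. Write t = 30j + 9. Then (30j + 9)³ = 27000j³ + 24300j² + 7290j + 729 = 30(900j³ + 810j² + 243j + 24) + 9, so t³ ≡ 9 (mod 30).

(⇐) Conversely, suppose t³ ≡ 9 (mod 30). The only residue r in {0, …, 29} with r³ ≡ 9 (mod 30) is r = 9, so t ≡ 9 (mod 30).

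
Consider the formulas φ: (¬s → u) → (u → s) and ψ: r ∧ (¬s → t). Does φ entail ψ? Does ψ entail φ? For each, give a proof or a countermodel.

(→) This fails. Under s = F, u = F, t = F, r = F, the left side is true but the right side is false.

(←) This fails. Under s = F, u = T, t = T, r = T, the left side is false but the right side is true.

Both directions fail.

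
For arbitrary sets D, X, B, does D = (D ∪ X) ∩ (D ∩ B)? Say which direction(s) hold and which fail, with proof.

(⊆) fails; (⊇) holds.

Forward inclusion. This inclusion fails. Take D = {1}, X = ∅, B = ∅; then 1 ∈ D but 1 ∉ (D ∪ X) ∩ (D ∩ B).

Reverse inclusion. Let x ∈ (D ∪ X) ∩ (D ∩ B). Then either x ∈ D ∩ B and x ∉ X; or x ∈ D ∩ X ∩ B. In each case x ∈ D, so (D ∪ X) ∩ (D ∩ B) ⊆ D.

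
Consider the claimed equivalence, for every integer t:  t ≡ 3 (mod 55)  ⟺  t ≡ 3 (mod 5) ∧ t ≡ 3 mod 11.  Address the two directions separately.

Equivalent; both directions hold.

(⇒) Suppose t ≡ 3 (mod 55); write t = 55j + 3. Since 5 ∣ 55, reducing mod 5 gives t ≡ 3 (mod 5); since 11 ∣ 55, reducing mod 11 gives t ≡ 3 (mod 11).

(⇐) Conversely, if t ≡ 3 (mod 5) and t ≡ 3 (mod 11), then by the Chinese remainder theorem t ≡ 3 (mod 55). This is exactly t ≡ 3 (mod 55).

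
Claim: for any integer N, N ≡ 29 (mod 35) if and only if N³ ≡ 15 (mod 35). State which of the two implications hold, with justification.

Both directions fail.

[⇒] This fails: take N = 29. Then 29 ≡ 29 (mod 35), but 29³ = 24389 ≡ 29 (mod 35), not 15.

[⇐] This fails: take N = 15. Then 15³ = 3375 ≡ 15 (mod 35), yet 15 ≡ 15 (mod 35), not 29.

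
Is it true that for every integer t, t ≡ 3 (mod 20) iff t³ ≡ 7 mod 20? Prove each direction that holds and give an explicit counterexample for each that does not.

The biconditional holds.

[⇒] Suppose t ≡ 3 (mod 20). Write t = 20j + 3. Then (20j + 3)³ = 8000j³ + 3600j² + 540j + 27 = 20(400j³ + 180j² + 27j + 1) + 7, so t³ ≡ 7 (mod 20).

[⇐] Conversely, suppose t³ ≡ 7 (mod 20). The only residue r in {0, …, 19} with r³ ≡ 7 (mod 20) is r = 3, so t ≡ 3 (mod 20).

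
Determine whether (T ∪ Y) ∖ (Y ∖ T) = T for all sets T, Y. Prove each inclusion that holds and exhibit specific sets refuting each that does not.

(⟹) Let x ∈ (T ∪ Y) ∖ (Y ∖ T). Then either x ∈ T and x ∉ Y; or x ∈ T ∩ Y. In each case x ∈ T, so (T ∪ Y) ∖ (Y ∖ T) ⊆ T.

(⟸) Let x ∈ T. Then either x ∈ T and x ∉ Y; or x ∈ T ∩ Y. In each case x ∈ (T ∪ Y) ∖ (Y ∖ T), so T ⊆ (T ∪ Y) ∖ (Y ∖ T).

The two sets are equal.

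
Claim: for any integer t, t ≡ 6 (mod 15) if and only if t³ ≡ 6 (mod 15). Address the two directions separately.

Both implications hold.

(⇒) Suppose t ≡ 6 (mod 15). Write t = 15j + 6. Then (15j + 6)³ = 3375j³ + 4050j² + 1620j + 216 = 15(225j³ + 270j² + 108j + 14) + 6, so t³ ≡ 6 (mod 15).

(⇐) Conversely, suppose t³ ≡ 6 (mod 15). The only residue r in {0, …, 14} with r³ ≡ 6 (mod 15) is r = 6, so t ≡ 6 (mod 15).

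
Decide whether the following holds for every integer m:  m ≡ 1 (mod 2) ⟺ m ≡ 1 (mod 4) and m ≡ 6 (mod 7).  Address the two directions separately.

(⇒) fails; (⇐) holds.

(⟹) This fails: m = 1 gives 1 ≡ 1 (mod 2) but 1 ≡ 1 (mod 7), so the conjunction on the right does not hold.

(⟸) Conversely, if m ≡ 1 (mod 4) and m ≡ 6 (mod 7), then by the Chinese remainder theorem m ≡ 13 (mod 28). Since 13 ≡ 1 (mod 2) and 2 ∣ 28, we get m ≡ 1 (mod 2).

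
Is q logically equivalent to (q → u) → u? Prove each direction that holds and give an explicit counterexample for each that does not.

Not equivalent: only (⇒) holds.

(⇐) This fails. Under q = F, u = T, the left side is false but the right side is true.

(⇒) Assume the antecedent. If q is true, (q → u) → u reduces to true regardless of the other variables. If q is false, the antecedent cannot hold. Either way (q → u) → u holds.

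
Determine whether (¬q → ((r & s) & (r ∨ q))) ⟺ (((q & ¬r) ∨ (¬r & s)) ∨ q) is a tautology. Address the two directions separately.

[⇒] This fails. Under s = T, r = T, q = F, the left side is true but the right side is false.

[⇐] This fails. Under s = T, r = F, q = F, the left side is false but the right side is true.

Neither implication holds.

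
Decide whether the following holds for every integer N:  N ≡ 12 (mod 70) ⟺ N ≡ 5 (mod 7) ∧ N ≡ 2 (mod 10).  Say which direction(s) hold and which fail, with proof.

Both implications hold.

[⇒] Suppose N ≡ 12 (mod 70); write N = 70j + 12. Since 7 ∣ 70, reducing mod 7 gives N ≡ 12 ≡ 5 (mod 7); since 10 ∣ 70, reducing mod 10 gives N ≡ 12 ≡ 2 (mod 10).

[⇐] Conversely, if N ≡ 5 (mod 7) and N ≡ 2 (mod 10), then by the Chinese remainder theorem N ≡ 12 (mod 70). This is exactly N ≡ 12 (mod 70).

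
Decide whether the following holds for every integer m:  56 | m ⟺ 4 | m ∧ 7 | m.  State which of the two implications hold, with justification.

(→) If 56 ∣ m, write m = 56q. Since 56 = 14·4, m = 4·(14q), so 4 ∣ m; and since 56 = 8·7, m = 7·(8q), so 7 ∣ m.

(←) This fails: take m = 28. Both 4 ∣ 28 and 7 ∣ 28, yet 28 is not a multiple of 56 (since 28 = 0·56 + 28), so 56 ∤ 28.

The forward direction holds; the converse fails.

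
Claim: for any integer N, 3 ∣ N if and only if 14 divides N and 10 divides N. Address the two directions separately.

Forward direction. This fails: take N = 3. Certainly 3 ∣ 3, but 14 ∤ 3.

Converse. This fails: take N = 70. Both 14 ∣ 70 and 10 ∣ 70, yet 70 is not a multiple of 3 (since 70 = 23·3 + 1), so 3 ∤ 70.

Both directions fail.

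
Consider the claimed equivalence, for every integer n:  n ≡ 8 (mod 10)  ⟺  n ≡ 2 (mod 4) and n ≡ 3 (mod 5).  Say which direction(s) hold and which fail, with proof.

Only the reverse direction holds.

Converse. If n ≡ 2 (mod 4) and n ≡ 3 (mod 5), then by the Chinese remainder theorem n ≡ 18 (mod 20). Since 18 ≡ 8 (mod 10) and 10 ∣ 20, we get n ≡ 8 (mod 10).

Forward direction. This fails: n = 8 gives 8 ≡ 8 (mod 10) but 8 ≡ 0 (mod 4), so the conjunction on the right does not hold.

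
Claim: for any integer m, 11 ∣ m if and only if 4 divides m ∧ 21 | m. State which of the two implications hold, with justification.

Neither direction holds.

(→) This fails: take m = 11. Certainly 11 ∣ 11, but 4 ∤ 11.

(←) This fails: take m = 84. Both 4 ∣ 84 and 21 ∣ 84, yet 84 is not a multiple of 11 (since 84 = 7·11 + 7), so 11 ∤ 84.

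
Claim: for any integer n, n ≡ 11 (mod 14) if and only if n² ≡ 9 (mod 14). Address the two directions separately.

(⇒) holds; (⇐) fails.

[⇐] This fails: take n = 3. Then 3² = 9 ≡ 9 (mod 14), yet 3 ≡ 3 (mod 14), not 11.

[⇒] Suppose n ≡ 11 (mod 14). Write n = 14j + 11. Then (14j + 11)² = 196j² + 308j + 121 = 14(14j² + 22j + 8) + 9, so n² ≡ 9 (mod 14).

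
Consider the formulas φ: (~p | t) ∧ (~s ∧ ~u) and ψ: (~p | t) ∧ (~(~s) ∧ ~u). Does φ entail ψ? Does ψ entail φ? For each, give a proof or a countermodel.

Neither direction holds.

[⇒] This fails. Under s = F, p = F, u = F, t = F, the left side is true but the right side is false.

[⇐] This fails. Under s = T, p = F, u = F, t = F, the left side is false but the right side is true.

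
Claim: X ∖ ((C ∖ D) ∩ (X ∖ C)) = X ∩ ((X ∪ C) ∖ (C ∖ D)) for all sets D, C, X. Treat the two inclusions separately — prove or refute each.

(⊆) fails; (⊇) holds.

(⟹) This inclusion fails. Take D = ∅, C = {1}, X = {1}; then 1 ∈ X ∖ ((C ∖ D) ∩ (X ∖ C)) but 1 ∉ X ∩ ((X ∪ C) ∖ (C ∖ D)).

(⟸) Let x ∈ X ∩ ((X ∪ C) ∖ (C ∖ D)). Then either x ∈ X and x ∉ D, C; or x ∈ D ∩ X and x ∉ C; or x ∈ D ∩ C ∩ X. In each case x ∈ X ∖ ((C ∖ D) ∩ (X ∖ C)), so X ∩ ((X ∪ C) ∖ (C ∖ D)) ⊆ X ∖ ((C ∖ D) ∩ (X ∖ C)).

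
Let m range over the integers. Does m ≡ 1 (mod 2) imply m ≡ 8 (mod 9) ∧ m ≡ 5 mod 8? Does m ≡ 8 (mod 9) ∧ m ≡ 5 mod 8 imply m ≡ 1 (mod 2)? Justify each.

(←) If m ≡ 8 (mod 9) and m ≡ 5 (mod 8), then by the Chinese remainder theorem m ≡ 53 (mod 72). Since 53 ≡ 1 (mod 2) and 2 ∣ 72, we get m ≡ 1 (mod 2).

(→) This fails: m = 1 gives 1 ≡ 1 (mod 2) but 1 ≡ 1 (mod 9), so the conjunction on the right does not hold.

The forward direction fails; the converse holds.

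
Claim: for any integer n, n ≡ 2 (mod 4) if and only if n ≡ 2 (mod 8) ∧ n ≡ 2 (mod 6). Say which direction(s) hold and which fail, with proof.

The forward direction fails; the converse holds.

Converse. If n ≡ 2 (mod 8) and n ≡ 2 (mod 6), then by the Chinese remainder theorem n ≡ 2 (mod 24). Since 2 ≡ 2 (mod 4) and 4 ∣ 24, we get n ≡ 2 (mod 4).

Forward direction. This fails: n = 6 gives 6 ≡ 2 (mod 4) but 6 ≡ 6 (mod 8), so the conjunction on the right does not hold.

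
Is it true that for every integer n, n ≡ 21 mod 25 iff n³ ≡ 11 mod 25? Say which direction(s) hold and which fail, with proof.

(→) Suppose n ≡ 21 mod 25. Write n = 25j + 21. Then (25j + 21)³ = 15625j³ + 39375j² + 33075j + 9261 = 25(625j³ + 1575j² + 1323j + 370) + 11, so n³ ≡ 11 (mod 25).

(←) Conversely, suppose n³ ≡ 11 (mod 25). The only residue r in {0, …, 24} with r³ ≡ 11 (mod 25) is r = 21, so n ≡ 21 (mod 25).

The biconditional holds.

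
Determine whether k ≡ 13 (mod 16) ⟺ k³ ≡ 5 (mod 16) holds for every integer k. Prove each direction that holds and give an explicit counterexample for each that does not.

Forward direction. Suppose k ≡ 13 (mod 16). Write k = 16j + 13. Then (16j + 13)³ = 4096j³ + 9984j² + 8112j + 2197 = 16(256j³ + 624j² + 507j + 137) + 5, so k³ ≡ 5 (mod 16).

Converse. Suppose k³ ≡ 5 (mod 16). The only residue r in {0, …, 15} with r³ ≡ 5 (mod 16) is r = 13, so k ≡ 13 (mod 16).

Equivalent; both directions hold.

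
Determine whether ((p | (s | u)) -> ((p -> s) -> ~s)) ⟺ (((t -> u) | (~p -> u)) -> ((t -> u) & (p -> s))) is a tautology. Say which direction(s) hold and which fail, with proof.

Both directions fail.

(⇒) This fails. Under t = F, u = F, s = F, p = T, the left side is true but the right side is false.

(⇐) This fails. Under t = F, u = F, s = T, p = F, the left side is false but the right side is true.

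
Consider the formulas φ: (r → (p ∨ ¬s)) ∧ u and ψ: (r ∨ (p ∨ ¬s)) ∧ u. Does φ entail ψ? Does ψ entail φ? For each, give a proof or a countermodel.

Neither implication holds.

(→) This fails. Under u = T, s = T, p = F, r = F, the left side is true but the right side is false.

(←) This fails. Under u = T, s = T, p = F, r = T, the left side is false but the right side is true.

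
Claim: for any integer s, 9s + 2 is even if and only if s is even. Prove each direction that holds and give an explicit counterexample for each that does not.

The biconditional holds.

Forward direction. Suppose 9s + 2 is even. Since 9 is odd, 9s and s have the same parity, so 9s + 2 ≡ s + 2 (mod 2). As 2 is even, 9s + 2 is even exactly when s is even. Thus s is even.

Converse. Suppose s is even; write s = 2j. Then 9s + 2 = 9·(2j) + 2 = 2·9j + 2, which is even.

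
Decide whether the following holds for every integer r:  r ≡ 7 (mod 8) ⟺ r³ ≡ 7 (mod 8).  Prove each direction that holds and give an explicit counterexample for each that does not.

(→) Suppose r ≡ 7 (mod 8). Write r = 8j + 7. Then (8j + 7)³ = 512j³ + 1344j² + 1176j + 343 = 8(64j³ + 168j² + 147j + 42) + 7, so r³ ≡ 7 (mod 8).

(←) Conversely, suppose r³ ≡ 7 (mod 8). The only residue r in {0, …, 7} with r³ ≡ 7 (mod 8) is r = 7, so r ≡ 7 (mod 8).

Both directions hold.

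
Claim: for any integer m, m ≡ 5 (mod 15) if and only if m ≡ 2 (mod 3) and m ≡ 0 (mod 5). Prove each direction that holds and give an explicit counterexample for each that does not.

Forward direction. Suppose m ≡ 5 (mod 15); write m = 15j + 5. Since 3 ∣ 15, reducing mod 3 gives m ≡ 5 ≡ 2 (mod 3); since 5 ∣ 15, reducing mod 5 gives m ≡ 5 ≡ 0 (mod 5).

Converse. If m ≡ 2 (mod 3) and m ≡ 0 (mod 5), then by the Chinese remainder theorem m ≡ 5 (mod 15). This is exactly m ≡ 5 (mod 15).

The biconditional holds.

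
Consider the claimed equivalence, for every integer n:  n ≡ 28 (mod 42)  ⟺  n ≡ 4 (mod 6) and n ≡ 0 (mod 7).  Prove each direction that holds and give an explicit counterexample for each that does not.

Both implications hold.

(←) If n ≡ 4 (mod 6) and n ≡ 0 (mod 7), then by the Chinese remainder theorem n ≡ 28 (mod 42). This is exactly n ≡ 28 (mod 42).

(→) Suppose n ≡ 28 (mod 42); write n = 42j + 28. Since 6 ∣ 42, reducing mod 6 gives n ≡ 28 ≡ 4 (mod 6); since 7 ∣ 42, reducing mod 7 gives n ≡ 28 ≡ 0 (mod 7).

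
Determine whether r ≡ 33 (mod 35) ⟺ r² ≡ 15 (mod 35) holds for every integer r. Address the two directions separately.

(→) This fails: take r = 33. Then 33 ≡ 33 (mod 35), but 33² = 1089 ≡ 4 (mod 35), not 15.

(←) This fails: take r = 15. Then 15² = 225 ≡ 15 (mod 35), yet 15 ≡ 15 (mod 35), not 33.

Neither implication holds.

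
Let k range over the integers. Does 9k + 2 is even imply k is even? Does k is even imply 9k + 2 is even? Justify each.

Equivalent; both directions hold.

(⇒) Suppose 9k + 2 is even. Since 9 is odd, 9k and k have the same parity, so 9k + 2 ≡ k + 2 (mod 2). As 2 is even, 9k + 2 is even exactly when k is even. Thus k is even.

(⇐) Conversely, suppose k is even; write k = 2j. Then 9k + 2 = 9·(2j) + 2 = 2·9j + 2, which is even.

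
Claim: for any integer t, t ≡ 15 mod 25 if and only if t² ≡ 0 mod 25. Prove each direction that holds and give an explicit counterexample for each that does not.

The forward direction holds; the converse fails.

(⇒) Suppose t ≡ 15 mod 25. Write t = 25j + 15. Then (25j + 15)² = 625j² + 750j + 225 = 25(25j² + 30j + 9) + 0, so t² ≡ 0 (mod 25).

(⇐) This fails: take t = 0. Then 0² = 0 ≡ 0 (mod 25), yet 0 ≡ 0 (mod 25), not 15.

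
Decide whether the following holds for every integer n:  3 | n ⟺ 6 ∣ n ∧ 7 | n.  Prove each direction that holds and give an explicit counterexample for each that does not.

Not equivalent: only (⇐) holds.

(←) Suppose 6 ∣ n and 7 ∣ n. Any common multiple of 6 and 7 is a multiple of their lcm; here gcd(6, 7) = 1, so lcm(6, 7) = 6·7 = 42, so 42 ∣ n. Since 3 ∣ 42, it follows that 3 ∣ n.

(→) This fails: take n = 3. Certainly 3 ∣ 3, but 6 ∤ 3.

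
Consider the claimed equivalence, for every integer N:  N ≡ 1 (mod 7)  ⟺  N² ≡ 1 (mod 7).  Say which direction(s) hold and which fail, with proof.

Not equivalent: only (⇒) holds.

(←) This fails: take N = 6. Then 6² = 36 ≡ 1 (mod 7), yet 6 ≡ 6 (mod 7), not 1.

(→) Suppose N ≡ 1 (mod 7). Write N = 7j + 1. Then (7j + 1)² = 49j² + 14j + 1 = 7(7j² + 2j) + 1, so N² ≡ 1 (mod 7).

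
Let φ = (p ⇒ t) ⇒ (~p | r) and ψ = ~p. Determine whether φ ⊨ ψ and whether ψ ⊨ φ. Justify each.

Only the converse holds.

(⟹) This fails. Under t = F, p = T, r = F, the left side is true but the right side is false.

(⟸) Assume the antecedent. If t is true, the antecedent forces (t = T, p = F, r = F) or (t = T, p = F, r = T), and (p ⇒ t) ⇒ (~p | r) holds there. If t is false, (p ⇒ t) ⇒ (~p | r) reduces to true regardless of the other variables. Either way (p ⇒ t) ⇒ (~p | r) holds.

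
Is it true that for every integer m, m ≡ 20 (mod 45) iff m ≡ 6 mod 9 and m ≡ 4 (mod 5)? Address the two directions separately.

Neither implication holds.

[⇒] This fails: m = 20 gives 20 ≡ 20 (mod 45) but 20 ≡ 2 (mod 9), so the conjunction on the right does not hold.

[⇐] This fails: m = 24 satisfies both congruences on the right (24 ≡ 6 mod 9 and 24 ≡ 4 mod 5) yet 24 ≡ 24 (mod 45), not 20.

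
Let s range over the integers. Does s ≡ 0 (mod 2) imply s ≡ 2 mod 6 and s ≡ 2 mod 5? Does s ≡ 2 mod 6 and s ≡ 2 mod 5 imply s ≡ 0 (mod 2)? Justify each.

(⇒) This fails: s = 0 gives 0 ≡ 0 (mod 2) but 0 ≡ 0 (mod 6), so the conjunction on the right does not hold.

(⇐) Conversely, if s ≡ 2 (mod 6) and s ≡ 2 (mod 5), then by the Chinese remainder theorem s ≡ 2 (mod 30). Since 2 ≡ 0 (mod 2) and 2 ∣ 30, we get s ≡ 0 (mod 2).

(⇒) fails; (⇐) holds.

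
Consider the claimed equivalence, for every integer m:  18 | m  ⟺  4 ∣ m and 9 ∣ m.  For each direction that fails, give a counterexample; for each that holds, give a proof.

Not equivalent: only (⇐) holds.

Forward direction. This fails: take m = 18. Certainly 18 ∣ 18, but 4 ∤ 18.

Converse. Suppose 4 ∣ m and 9 ∣ m. Any common multiple of 4 and 9 is a multiple of their lcm; here gcd(4, 9) = 1, so lcm(4, 9) = 4·9 = 36, so 36 ∣ m. Since 18 ∣ 36, it follows that 18 ∣ m.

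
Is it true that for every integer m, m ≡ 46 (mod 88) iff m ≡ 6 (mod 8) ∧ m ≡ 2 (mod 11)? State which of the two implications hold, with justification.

Both implications hold.

Forward direction. Suppose m ≡ 46 (mod 88); write m = 88j + 46. Since 8 ∣ 88, reducing mod 8 gives m ≡ 46 ≡ 6 (mod 8); since 11 ∣ 88, reducing mod 11 gives m ≡ 46 ≡ 2 (mod 11).

Converse. If m ≡ 6 (mod 8) and m ≡ 2 (mod 11), then by the Chinese remainder theorem m ≡ 46 (mod 88). This is exactly m ≡ 46 (mod 88).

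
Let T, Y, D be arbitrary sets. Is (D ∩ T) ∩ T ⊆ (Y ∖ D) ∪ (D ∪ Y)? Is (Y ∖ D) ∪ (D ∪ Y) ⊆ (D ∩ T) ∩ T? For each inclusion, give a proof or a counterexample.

Only the forward inclusion holds.

(⊆) Let x ∈ (D ∩ T) ∩ T. Then either x ∈ T ∩ D and x ∉ Y; or x ∈ T ∩ Y ∩ D. In each case x ∈ (Y ∖ D) ∪ (D ∪ Y), so (D ∩ T) ∩ T ⊆ (Y ∖ D) ∪ (D ∪ Y).

(⊇) This inclusion fails. Take T = ∅, Y = {1}, D = ∅; then 1 ∈ (Y ∖ D) ∪ (D ∪ Y) but 1 ∉ (D ∩ T) ∩ T.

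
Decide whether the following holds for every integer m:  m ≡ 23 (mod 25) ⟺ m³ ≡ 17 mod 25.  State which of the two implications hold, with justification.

Equivalent; both directions hold.

(←) Suppose m³ ≡ 17 (mod 25). The only residue r in {0, …, 24} with r³ ≡ 17 (mod 25) is r = 23, so m ≡ 23 (mod 25).

(→) Suppose m ≡ 23 (mod 25). Write m = 25j + 23. Then (25j + 23)³ = 15625j³ + 43125j² + 39675j + 12167 = 25(625j³ + 1725j² + 1587j + 486) + 17, so m³ ≡ 17 (mod 25).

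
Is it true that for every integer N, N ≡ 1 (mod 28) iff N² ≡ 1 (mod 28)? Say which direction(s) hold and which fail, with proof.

The forward direction holds; the converse fails.

Forward direction. Suppose N ≡ 1 (mod 28). Write N = 28j + 1. Then (28j + 1)² = 784j² + 56j + 1 = 28(28j² + 2j) + 1, so N² ≡ 1 (mod 28).

Converse. This fails: take N = 13. Then 13² = 169 ≡ 1 (mod 28), yet 13 ≡ 13 (mod 28), not 1.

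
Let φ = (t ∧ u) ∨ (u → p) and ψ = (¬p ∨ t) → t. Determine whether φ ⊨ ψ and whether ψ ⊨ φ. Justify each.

(←) Assume the antecedent. If p is true, (t ∧ u) ∨ (u → p) reduces to true regardless of the other variables. If p is false, the antecedent forces (u = F, p = F, t = T) or (u = T, p = F, t = T), and (t ∧ u) ∨ (u → p) holds there. Either way (t ∧ u) ∨ (u → p) holds.

(→) This fails. Under u = F, p = F, t = F, the left side is true but the right side is false.

(⇒) fails; (⇐) holds.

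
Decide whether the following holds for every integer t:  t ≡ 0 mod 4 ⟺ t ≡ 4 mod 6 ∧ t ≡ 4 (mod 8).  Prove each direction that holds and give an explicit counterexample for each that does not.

The forward direction fails; the converse holds.

(⇐) If t ≡ 4 (mod 6) and t ≡ 4 (mod 8), then by the Chinese remainder theorem t ≡ 4 (mod 24). Since 4 ≡ 0 (mod 4) and 4 ∣ 24, we get t ≡ 0 (mod 4).

(⇒) This fails: t = 0 gives 0 ≡ 0 (mod 4) but 0 ≡ 0 (mod 6), so the conjunction on the right does not hold.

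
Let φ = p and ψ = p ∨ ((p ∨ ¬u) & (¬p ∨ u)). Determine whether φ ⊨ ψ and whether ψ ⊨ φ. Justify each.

The forward direction holds; the converse fails.

[⇒] Assume the antecedent. If p is true, p ∨ ((p ∨ ¬u) & (¬p ∨ u)) reduces to true regardless of the other variables. If p is false, the antecedent cannot hold. Either way p ∨ ((p ∨ ¬u) & (¬p ∨ u)) holds.

[⇐] This fails. Under p = F, u = F, the left side is false but the right side is true.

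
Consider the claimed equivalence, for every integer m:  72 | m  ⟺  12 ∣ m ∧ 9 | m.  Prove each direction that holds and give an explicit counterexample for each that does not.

Only the forward implication holds.

(⟹) If 72 ∣ m, write m = 72q. Since 72 = 6·12, m = 12·(6q), so 12 ∣ m; and since 72 = 8·9, m = 9·(8q), so 9 ∣ m.

(⟸) This fails: take m = 36. Both 12 ∣ 36 and 9 ∣ 36, yet 36 is not a multiple of 72 (since 36 = 0·72 + 36), so 72 ∤ 36.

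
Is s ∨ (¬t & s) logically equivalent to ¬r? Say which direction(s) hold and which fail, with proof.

(⟹) This fails. Under s = T, t = F, r = T, the left side is true but the right side is false.

(⟸) This fails. Under s = F, t = F, r = F, the left side is false but the right side is true.

Neither implication holds.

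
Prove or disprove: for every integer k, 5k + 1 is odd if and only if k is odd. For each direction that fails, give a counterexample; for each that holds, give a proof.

(⇒) fails and (⇐) fails.

(⇒) This fails: k = 2 gives 5k + 1 = 11, which is odd, but 2 is even, not odd.

(⇐) This also fails: k = 5 is odd, but 5k + 1 = 26 is even, not odd.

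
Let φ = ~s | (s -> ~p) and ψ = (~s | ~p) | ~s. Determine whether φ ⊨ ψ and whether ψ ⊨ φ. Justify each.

Both directions hold; the statement is true.

(⇒) Assume the antecedent. If p is true, the antecedent forces (p = T, s = F), and (~s | ~p) | ~s holds there. If p is false, (~s | ~p) | ~s reduces to true regardless of the other variables. Either way (~s | ~p) | ~s holds.

(⇐) Assume the antecedent. If p is true, the antecedent forces (p = T, s = F), and ~s | (s -> ~p) holds there. If p is false, ~s | (s -> ~p) reduces to true regardless of the other variables. Either way ~s | (s -> ~p) holds.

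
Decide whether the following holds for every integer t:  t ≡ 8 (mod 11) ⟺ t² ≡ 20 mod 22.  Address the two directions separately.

Both directions fail.

Forward direction. This fails: take t = 19. Then 19 ≡ 8 (mod 11), but 19² = 361 ≡ 9 (mod 22), not 20.

Converse. This fails: take t = 14. Then 14² = 196 ≡ 20 (mod 22), yet 14 ≡ 3 (mod 11), not 8.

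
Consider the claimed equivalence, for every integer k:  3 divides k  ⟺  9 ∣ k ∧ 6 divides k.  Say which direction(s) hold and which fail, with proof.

(⇒) fails; (⇐) holds.

(⟸) Suppose 9 ∣ k and 6 ∣ k. Any common multiple of 9 and 6 is a multiple of their lcm; here lcm(9, 6) = 9·6/gcd(9, 6) = 54/3 = 18, so 18 ∣ k. Since 3 ∣ 18, it follows that 3 ∣ k.

(⟹) This fails: take k = 3. Certainly 3 ∣ 3, but 9 ∤ 3.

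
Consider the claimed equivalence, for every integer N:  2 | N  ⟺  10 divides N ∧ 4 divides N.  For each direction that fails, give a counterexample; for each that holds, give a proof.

Forward direction. This fails: take N = 2. Certainly 2 ∣ 2, but 10 ∤ 2.

Converse. Suppose 10 ∣ N and 4 ∣ N. Any common multiple of 10 and 4 is a multiple of their lcm; here lcm(10, 4) = 10·4/gcd(10, 4) = 40/2 = 20, so 20 ∣ N. Since 2 ∣ 20, it follows that 2 ∣ N.

(⇒) fails; (⇐) holds.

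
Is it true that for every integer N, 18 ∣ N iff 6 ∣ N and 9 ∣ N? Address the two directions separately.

(⇒) If 18 ∣ N, write N = 18q. Since 18 = 3·6, N = 6·(3q), so 6 ∣ N; and since 18 = 2·9, N = 9·(2q), so 9 ∣ N.

(⇐) Suppose 6 ∣ N and 9 ∣ N. Any common multiple of 6 and 9 is a multiple of their lcm; here lcm(6, 9) = 6·9/gcd(6, 9) = 54/3 = 18, so 18 ∣ N.

Both directions hold.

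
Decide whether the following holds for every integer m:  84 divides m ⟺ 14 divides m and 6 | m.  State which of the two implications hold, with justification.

Forward direction. If 84 ∣ m, write m = 84q. Since 84 = 6·14, m = 14·(6q), so 14 ∣ m; and since 84 = 14·6, m = 6·(14q), so 6 ∣ m.

Converse. This fails: take m = 42. Both 14 ∣ 42 and 6 ∣ 42, yet 42 is not a multiple of 84 (since 42 = 0·84 + 42), so 84 ∤ 42.

The forward direction holds; the converse fails.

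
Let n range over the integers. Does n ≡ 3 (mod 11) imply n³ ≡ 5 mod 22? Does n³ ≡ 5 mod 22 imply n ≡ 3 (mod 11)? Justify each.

Converse. The residues r modulo 22 with r³ ≡ 5 (mod 22) are exactly {3}, and each is ≡ 3 (mod 11).

Forward direction. This fails: take n = 14. Then 14 ≡ 3 (mod 11), but 14³ = 2744 ≡ 16 (mod 22), not 5.

Only the reverse direction holds.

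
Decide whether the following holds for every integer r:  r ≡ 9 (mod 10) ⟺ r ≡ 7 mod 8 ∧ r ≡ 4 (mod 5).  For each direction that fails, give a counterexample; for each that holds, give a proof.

[⇐] If r ≡ 7 (mod 8) and r ≡ 4 (mod 5), then by the Chinese remainder theorem r ≡ 39 (mod 40). Since 39 ≡ 9 (mod 10) and 10 ∣ 40, we get r ≡ 9 (mod 10).

[⇒] This fails: r = 9 gives 9 ≡ 9 (mod 10) but 9 ≡ 1 (mod 8), so the conjunction on the right does not hold.

Not equivalent: only (⇐) holds.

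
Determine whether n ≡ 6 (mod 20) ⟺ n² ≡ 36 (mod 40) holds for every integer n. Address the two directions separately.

[⇒] Suppose n ≡ 6 (mod 20). Working modulo 40, n ∈ {6, 26}; for each such r, r² ≡ 36 (mod 40).

[⇐] This fails: take n = 14. Then 14² = 196 ≡ 36 (mod 40), yet 14 ≡ 14 (mod 20), not 6.

Only the forward implication holds.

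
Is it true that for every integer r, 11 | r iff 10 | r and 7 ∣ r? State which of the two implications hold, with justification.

Neither implication holds.

[⇒] This fails: take r = 11. Certainly 11 ∣ 11, but 10 ∤ 11.

[⇐] This fails: take r = 70. Both 10 ∣ 70 and 7 ∣ 70, yet 70 is not a multiple of 11 (since 70 = 6·11 + 4), so 11 ∤ 70.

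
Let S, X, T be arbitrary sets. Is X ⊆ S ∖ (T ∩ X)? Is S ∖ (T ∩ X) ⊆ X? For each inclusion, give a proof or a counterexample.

(⊆) This inclusion fails. Take S = ∅, X = {1}, T = ∅; then 1 ∈ X but 1 ∉ S ∖ (T ∩ X).

(⊇) This inclusion fails. Take S = {1}, X = ∅, T = ∅; then 1 ∈ S ∖ (T ∩ X) but 1 ∉ X.

(⊆) fails and (⊇) fails.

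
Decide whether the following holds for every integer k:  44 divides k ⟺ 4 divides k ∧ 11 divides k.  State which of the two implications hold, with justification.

Both implications hold.

(→) If 44 ∣ k, write k = 44q. Since 44 = 11·4, k = 4·(11q), so 4 ∣ k; and since 44 = 4·11, k = 11·(4q), so 11 ∣ k.

(←) Suppose 4 ∣ k and 11 ∣ k. Any common multiple of 4 and 11 is a multiple of their lcm; here gcd(4, 11) = 1, so lcm(4, 11) = 4·11 = 44, so 44 ∣ k.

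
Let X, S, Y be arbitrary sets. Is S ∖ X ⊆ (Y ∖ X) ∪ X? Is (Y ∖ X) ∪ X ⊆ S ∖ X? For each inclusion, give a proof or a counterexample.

(⊆) This inclusion fails. Take X = ∅, S = {1}, Y = ∅; then 1 ∈ S ∖ X but 1 ∉ (Y ∖ X) ∪ X.

(⊇) This inclusion fails. Take X = {1}, S = ∅, Y = ∅; then 1 ∈ (Y ∖ X) ∪ X but 1 ∉ S ∖ X.

Both inclusions fail.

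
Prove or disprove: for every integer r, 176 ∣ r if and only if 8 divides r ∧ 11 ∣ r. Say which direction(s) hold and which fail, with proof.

(→) If 176 ∣ r, write r = 176q. Since 176 = 22·8, r = 8·(22q), so 8 ∣ r; and since 176 = 16·11, r = 11·(16q), so 11 ∣ r.

(←) This fails: take r = 88. Both 8 ∣ 88 and 11 ∣ 88, yet 88 is not a multiple of 176 (since 88 = 0·176 + 88), so 176 ∤ 88.

Only the forward implication holds.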